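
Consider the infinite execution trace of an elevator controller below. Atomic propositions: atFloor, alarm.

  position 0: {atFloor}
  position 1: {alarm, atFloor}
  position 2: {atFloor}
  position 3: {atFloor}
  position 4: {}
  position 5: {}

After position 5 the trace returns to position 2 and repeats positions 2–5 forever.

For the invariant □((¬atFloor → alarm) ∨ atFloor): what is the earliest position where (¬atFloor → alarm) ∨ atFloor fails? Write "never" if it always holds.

4

Check (¬atFloor → alarm) ∨ atFloor at each position in order: 0 ✓, 1 ✓, 2 ✓, 3 ✓.
At position 4 the labels are {}, so (¬atFloor → alarm) ∨ atFloor is false there. This is the first violation.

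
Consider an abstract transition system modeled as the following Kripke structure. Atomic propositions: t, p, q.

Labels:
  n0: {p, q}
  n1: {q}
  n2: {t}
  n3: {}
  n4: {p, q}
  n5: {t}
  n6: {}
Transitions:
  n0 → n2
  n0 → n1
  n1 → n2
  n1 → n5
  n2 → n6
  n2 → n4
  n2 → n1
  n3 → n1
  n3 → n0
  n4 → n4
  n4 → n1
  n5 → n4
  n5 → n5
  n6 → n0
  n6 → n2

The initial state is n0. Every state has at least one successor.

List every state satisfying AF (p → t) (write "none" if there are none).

States satisfying p → t: {n1, n2, n3, n5, n6}.
States satisfying AF (p → t): {n0, n1, n2, n3, n5, n6}.

{n0, n1, n2, n3, n5, n6}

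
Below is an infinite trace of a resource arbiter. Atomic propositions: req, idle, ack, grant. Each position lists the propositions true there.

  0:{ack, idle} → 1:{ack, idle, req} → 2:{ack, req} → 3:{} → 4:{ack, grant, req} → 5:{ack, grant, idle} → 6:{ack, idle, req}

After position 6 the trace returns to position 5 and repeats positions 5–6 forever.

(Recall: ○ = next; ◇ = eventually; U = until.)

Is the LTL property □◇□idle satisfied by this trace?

Yes

◇□idle holds at every position 0..6, and those are all positions ever visited, so □◇□idle holds.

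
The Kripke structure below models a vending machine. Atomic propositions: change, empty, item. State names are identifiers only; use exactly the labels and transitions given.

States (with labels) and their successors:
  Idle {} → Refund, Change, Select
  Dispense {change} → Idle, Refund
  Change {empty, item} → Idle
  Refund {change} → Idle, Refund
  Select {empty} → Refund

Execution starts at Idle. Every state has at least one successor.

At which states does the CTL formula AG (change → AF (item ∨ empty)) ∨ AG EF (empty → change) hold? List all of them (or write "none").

{Idle, Dispense, Change, Refund, Select}

States satisfying change → AF (item ∨ empty): {Idle, Change, Select}.
States satisfying AG (change → AF (item ∨ empty)): ∅.
States satisfying EF (empty → change): {Idle, Dispense, Change, Refund, Select}.
States satisfying AG EF (empty → change): {Idle, Dispense, Change, Refund, Select}.
States satisfying AG (change → AF (item ∨ empty)) ∨ AG EF (empty → change): {Idle, Dispense, Change, Refund, Select}.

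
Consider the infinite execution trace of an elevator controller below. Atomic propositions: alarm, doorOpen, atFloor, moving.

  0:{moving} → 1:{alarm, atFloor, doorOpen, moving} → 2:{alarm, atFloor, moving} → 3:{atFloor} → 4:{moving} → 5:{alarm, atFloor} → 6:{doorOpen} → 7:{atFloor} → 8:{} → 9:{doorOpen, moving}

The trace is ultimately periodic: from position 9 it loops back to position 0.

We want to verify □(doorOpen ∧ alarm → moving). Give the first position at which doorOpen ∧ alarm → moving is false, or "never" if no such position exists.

doorOpen ∧ alarm → moving holds at every position 0..9, and those are all the positions the trace ever visits, so the invariant □(doorOpen ∧ alarm → moving) is never violated.

never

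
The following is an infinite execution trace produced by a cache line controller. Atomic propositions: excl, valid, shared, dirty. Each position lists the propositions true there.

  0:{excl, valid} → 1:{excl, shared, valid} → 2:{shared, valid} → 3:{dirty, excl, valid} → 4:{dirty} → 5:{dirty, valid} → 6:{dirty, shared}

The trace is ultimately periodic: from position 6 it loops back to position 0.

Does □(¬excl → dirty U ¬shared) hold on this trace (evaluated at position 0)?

¬excl → dirty U ¬shared must hold at every position from 0 onward. It fails at position 2, so □(¬excl → dirty U ¬shared) is false.
Positions where ¬excl holds: 2, 4, 5, 6.
Check dirty U ¬shared at each: 2→fails, 4→ok, 5→ok, 6→ok.

Does not hold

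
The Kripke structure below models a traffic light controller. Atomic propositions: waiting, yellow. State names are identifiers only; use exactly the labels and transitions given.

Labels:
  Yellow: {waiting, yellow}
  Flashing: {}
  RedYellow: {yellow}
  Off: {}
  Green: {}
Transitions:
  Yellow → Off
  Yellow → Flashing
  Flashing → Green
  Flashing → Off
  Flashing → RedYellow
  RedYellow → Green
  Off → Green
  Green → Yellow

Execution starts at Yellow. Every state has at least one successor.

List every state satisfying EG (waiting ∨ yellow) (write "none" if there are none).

States satisfying waiting ∨ yellow: {Yellow, RedYellow}.
States satisfying EG (waiting ∨ yellow): ∅.

none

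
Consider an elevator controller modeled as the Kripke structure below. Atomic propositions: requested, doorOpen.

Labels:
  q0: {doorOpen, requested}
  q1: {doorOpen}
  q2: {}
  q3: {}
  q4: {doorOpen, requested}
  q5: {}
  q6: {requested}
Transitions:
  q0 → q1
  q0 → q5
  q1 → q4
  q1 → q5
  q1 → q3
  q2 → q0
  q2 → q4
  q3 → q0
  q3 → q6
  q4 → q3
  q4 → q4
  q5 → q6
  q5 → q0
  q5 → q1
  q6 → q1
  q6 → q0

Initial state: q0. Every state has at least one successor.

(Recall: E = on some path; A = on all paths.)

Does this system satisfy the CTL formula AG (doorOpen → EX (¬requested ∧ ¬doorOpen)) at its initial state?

States satisfying doorOpen → EX (¬requested ∧ ¬doorOpen): {q0, q1, q2, q3, q4, q5, q6}.
States satisfying AG (doorOpen → EX (¬requested ∧ ¬doorOpen)): {q0, q1, q2, q3, q4, q5, q6}.
Every state reachable from q0 satisfies doorOpen → EX (¬requested ∧ ¬doorOpen).
q0 ∈ Sat(AG (doorOpen → EX (¬requested ∧ ¬doorOpen))).

Holds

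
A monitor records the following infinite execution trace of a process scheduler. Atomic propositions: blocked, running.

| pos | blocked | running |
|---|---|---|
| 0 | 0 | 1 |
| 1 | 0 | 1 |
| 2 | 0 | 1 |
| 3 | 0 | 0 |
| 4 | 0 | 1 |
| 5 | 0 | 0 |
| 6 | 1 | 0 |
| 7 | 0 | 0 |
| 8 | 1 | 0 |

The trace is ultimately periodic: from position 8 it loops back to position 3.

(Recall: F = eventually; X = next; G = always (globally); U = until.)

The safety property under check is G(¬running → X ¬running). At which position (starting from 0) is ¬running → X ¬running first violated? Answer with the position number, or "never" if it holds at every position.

Check ¬running → X ¬running at each position in order: 0 ✓, 1 ✓, 2 ✓.
At position 3 the labels are {} and the next position 4 has {running}, so ¬running → X ¬running is false there. This is the first violation.

3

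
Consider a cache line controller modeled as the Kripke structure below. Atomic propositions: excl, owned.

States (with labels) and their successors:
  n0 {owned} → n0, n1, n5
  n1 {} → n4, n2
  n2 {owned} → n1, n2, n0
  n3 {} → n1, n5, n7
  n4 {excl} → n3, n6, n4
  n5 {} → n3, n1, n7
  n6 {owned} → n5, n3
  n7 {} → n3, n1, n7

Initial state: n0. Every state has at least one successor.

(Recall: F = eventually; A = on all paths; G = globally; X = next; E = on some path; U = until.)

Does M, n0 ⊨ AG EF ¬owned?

States satisfying EF ¬owned: {n0, n1, n2, n3, n4, n5, n6, n7}.
States satisfying AG EF ¬owned: {n0, n1, n2, n3, n4, n5, n6, n7}.
Every state reachable from n0 satisfies EF ¬owned.
n0 ∈ Sat(AG EF ¬owned).

Holds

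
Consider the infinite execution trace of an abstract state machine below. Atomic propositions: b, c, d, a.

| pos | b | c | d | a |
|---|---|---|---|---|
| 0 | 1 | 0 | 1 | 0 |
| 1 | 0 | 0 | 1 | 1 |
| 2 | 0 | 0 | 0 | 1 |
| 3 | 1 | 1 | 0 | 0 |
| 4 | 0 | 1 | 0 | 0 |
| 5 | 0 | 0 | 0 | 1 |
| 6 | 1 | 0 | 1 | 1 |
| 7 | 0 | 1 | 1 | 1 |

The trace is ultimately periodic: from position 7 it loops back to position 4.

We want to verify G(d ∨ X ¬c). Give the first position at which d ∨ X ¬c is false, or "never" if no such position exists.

Check d ∨ X ¬c at each position in order: 0 ✓, 1 ✓.
At position 2 the labels are {a} and the next position 3 has {b, c}, so d ∨ X ¬c is false there. This is the first violation.

2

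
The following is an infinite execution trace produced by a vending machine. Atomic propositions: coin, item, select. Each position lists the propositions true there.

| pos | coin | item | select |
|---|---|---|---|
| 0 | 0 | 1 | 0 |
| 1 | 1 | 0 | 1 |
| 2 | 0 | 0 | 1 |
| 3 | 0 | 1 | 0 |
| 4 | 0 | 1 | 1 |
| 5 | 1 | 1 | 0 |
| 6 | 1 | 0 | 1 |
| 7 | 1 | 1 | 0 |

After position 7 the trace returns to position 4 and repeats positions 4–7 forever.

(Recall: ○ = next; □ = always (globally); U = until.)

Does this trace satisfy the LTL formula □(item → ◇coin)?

item → ◇coin holds at every position 0..7, and those are all positions ever visited, so □(item → ◇coin) holds.
Positions where item holds: 0, 3, 4, 5, 7.
Check ◇coin at each: 0→ok, 3→ok, 4→ok, 5→ok, 7→ok.

Yes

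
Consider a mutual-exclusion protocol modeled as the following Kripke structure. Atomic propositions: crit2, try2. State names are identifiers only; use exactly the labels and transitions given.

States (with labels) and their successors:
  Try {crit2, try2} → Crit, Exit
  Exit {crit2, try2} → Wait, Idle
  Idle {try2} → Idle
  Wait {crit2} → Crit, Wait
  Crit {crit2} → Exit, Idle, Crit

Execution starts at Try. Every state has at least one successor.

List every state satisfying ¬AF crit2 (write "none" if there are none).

States satisfying crit2: {Try, Exit, Wait, Crit}.
States satisfying AF crit2: {Try, Exit, Wait, Crit}.
States satisfying ¬AF crit2: {Idle}.

{Idle}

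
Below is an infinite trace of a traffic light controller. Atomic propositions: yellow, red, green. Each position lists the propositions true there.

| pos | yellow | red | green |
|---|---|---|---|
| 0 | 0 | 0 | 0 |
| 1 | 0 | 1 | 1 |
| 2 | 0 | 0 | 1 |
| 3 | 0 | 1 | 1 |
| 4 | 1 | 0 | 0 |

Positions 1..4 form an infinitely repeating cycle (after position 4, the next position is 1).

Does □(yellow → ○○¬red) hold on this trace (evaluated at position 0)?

yellow → ○○¬red holds at every position 0..4, and those are all positions ever visited, so □(yellow → ○○¬red) holds.
Positions where yellow holds: 4.
Check ○○¬red at each: 4→ok.

Holds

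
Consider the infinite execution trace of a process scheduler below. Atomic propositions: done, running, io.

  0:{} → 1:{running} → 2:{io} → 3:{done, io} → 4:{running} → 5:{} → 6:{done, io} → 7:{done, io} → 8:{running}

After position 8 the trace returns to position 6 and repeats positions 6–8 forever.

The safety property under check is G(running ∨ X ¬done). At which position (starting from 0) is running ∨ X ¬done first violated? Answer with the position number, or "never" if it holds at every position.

Check running ∨ X ¬done at each position in order: 0 ✓, 1 ✓.
At position 2 the labels are {io} and the next position 3 has {done, io}, so running ∨ X ¬done is false there. This is the first violation.

2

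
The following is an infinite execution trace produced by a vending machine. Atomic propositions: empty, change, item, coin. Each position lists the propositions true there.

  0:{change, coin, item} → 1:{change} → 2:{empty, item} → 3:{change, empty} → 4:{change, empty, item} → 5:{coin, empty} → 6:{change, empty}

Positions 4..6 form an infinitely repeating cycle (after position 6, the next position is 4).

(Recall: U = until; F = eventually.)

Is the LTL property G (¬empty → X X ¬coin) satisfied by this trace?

Yes

¬empty → X X ¬coin holds at every position 0..6, and those are all positions ever visited, so G (¬empty → X X ¬coin) holds.
Positions where ¬empty holds: 0, 1.
Check X X ¬coin at each: 0→ok, 1→ok.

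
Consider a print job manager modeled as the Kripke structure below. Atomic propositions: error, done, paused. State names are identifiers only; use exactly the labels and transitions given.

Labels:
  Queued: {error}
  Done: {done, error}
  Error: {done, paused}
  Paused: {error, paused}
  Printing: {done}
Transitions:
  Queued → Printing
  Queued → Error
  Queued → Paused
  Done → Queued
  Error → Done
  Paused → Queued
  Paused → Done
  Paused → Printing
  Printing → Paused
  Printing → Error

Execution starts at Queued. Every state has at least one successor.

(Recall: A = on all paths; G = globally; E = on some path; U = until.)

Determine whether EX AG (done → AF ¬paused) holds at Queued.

States satisfying AG (done → AF ¬paused): {Queued, Done, Error, Paused, Printing}.
States satisfying EX AG (done → AF ¬paused): {Queued, Done, Error, Paused, Printing}.
Queued ∈ Sat(EX AG (done → AF ¬paused)).

Yes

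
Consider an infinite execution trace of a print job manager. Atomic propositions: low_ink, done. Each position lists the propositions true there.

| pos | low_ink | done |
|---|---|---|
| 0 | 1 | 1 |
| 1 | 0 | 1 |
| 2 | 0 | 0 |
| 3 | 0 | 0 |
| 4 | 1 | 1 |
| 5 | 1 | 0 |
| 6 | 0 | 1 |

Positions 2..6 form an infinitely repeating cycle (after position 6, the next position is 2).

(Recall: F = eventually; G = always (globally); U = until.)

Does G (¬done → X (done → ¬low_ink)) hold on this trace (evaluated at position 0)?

No

¬done → X (done → ¬low_ink) must hold at every position from 0 onward. It fails at position 3, so G (¬done → X (done → ¬low_ink)) is false.
Positions where ¬done holds: 2, 3, 5.
Check X (done → ¬low_ink) at each: 2→ok, 3→fails, 5→ok.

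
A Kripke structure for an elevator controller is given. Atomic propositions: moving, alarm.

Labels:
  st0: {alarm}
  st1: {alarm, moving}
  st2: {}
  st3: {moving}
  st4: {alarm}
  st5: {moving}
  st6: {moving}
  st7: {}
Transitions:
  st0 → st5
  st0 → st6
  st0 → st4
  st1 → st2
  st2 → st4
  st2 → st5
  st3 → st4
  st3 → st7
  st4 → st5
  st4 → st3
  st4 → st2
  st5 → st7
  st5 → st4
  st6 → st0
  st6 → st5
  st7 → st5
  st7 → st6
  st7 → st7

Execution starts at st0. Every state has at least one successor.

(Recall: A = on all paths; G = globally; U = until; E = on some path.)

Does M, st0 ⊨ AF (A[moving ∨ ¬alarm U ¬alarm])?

Holds

States satisfying A[moving ∨ ¬alarm U ¬alarm]: {st1, st2, st3, st5, st6, st7}.
States satisfying AF (A[moving ∨ ¬alarm U ¬alarm]): {st0, st1, st2, st3, st4, st5, st6, st7}.
st0 ∈ Sat(AF (A[moving ∨ ¬alarm U ¬alarm])).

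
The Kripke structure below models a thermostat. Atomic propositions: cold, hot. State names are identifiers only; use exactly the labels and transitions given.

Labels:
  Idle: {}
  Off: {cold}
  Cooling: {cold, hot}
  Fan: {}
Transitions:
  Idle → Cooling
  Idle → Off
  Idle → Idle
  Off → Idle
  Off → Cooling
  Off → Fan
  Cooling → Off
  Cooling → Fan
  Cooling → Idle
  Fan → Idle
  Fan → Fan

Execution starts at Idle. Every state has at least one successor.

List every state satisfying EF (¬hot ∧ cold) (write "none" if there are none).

States satisfying ¬hot ∧ cold: {Off}.
States satisfying EF (¬hot ∧ cold): {Idle, Off, Cooling, Fan}.

{Idle, Off, Cooling, Fan}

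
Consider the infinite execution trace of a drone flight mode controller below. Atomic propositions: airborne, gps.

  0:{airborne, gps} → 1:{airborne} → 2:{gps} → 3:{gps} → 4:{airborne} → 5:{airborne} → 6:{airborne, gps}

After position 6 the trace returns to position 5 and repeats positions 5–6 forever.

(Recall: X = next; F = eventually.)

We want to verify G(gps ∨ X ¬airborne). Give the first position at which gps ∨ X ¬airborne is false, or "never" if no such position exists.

Check gps ∨ X ¬airborne at each position in order: 0 ✓, 1 ✓, 2 ✓, 3 ✓.
At position 4 the labels are {airborne} and the next position 5 has {airborne}, so gps ∨ X ¬airborne is false there. This is the first violation.

4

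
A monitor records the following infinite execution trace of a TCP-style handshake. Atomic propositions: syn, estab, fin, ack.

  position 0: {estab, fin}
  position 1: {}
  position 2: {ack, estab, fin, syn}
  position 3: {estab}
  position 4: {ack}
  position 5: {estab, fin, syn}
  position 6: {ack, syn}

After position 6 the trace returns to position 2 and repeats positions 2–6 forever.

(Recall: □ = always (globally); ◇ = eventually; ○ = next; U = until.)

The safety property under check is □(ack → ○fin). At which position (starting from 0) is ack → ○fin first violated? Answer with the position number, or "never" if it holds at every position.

2

Check ack → ○fin at each position in order: 0 ✓, 1 ✓.
At position 2 the labels are {ack, estab, fin, syn} and the next position 3 has {estab}, so ack → ○fin is false there. This is the first violation.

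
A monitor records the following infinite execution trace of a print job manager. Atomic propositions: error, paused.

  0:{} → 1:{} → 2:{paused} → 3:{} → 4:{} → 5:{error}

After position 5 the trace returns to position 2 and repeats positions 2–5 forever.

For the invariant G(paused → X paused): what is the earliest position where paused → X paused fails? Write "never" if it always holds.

Check paused → X paused at each position in order: 0 ✓, 1 ✓.
At position 2 the labels are {paused} and the next position 3 has {}, so paused → X paused is false there. This is the first violation.

2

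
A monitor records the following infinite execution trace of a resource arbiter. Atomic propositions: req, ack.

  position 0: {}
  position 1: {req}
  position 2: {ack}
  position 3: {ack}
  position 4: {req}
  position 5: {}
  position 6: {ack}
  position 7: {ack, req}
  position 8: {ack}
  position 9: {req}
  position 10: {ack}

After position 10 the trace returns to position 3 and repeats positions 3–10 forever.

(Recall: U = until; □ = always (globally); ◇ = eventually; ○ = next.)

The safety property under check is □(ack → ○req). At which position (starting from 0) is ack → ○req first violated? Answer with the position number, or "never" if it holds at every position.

Check ack → ○req at each position in order: 0 ✓, 1 ✓.
At position 2 the labels are {ack} and the next position 3 has {ack}, so ack → ○req is false there. This is the first violation.

2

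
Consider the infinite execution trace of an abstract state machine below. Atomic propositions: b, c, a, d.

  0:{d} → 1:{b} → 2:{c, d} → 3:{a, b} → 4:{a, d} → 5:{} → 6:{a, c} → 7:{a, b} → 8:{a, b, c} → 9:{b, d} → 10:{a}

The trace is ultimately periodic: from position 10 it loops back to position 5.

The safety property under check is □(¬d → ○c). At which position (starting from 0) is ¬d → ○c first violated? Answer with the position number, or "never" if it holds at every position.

3

Check ¬d → ○c at each position in order: 0 ✓, 1 ✓, 2 ✓.
At position 3 the labels are {a, b} and the next position 4 has {a, d}, so ¬d → ○c is false there. This is the first violation.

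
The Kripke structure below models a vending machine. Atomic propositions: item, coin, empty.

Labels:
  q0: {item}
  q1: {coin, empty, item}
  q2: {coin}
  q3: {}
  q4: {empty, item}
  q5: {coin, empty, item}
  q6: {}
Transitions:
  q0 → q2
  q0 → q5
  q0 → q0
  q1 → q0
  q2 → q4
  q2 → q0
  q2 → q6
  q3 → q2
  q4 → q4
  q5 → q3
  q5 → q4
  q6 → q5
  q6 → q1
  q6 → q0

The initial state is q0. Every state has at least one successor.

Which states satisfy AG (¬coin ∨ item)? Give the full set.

{q4}

States satisfying ¬coin ∨ item: {q0, q1, q3, q4, q5, q6}.
States satisfying AG (¬coin ∨ item): {q4}.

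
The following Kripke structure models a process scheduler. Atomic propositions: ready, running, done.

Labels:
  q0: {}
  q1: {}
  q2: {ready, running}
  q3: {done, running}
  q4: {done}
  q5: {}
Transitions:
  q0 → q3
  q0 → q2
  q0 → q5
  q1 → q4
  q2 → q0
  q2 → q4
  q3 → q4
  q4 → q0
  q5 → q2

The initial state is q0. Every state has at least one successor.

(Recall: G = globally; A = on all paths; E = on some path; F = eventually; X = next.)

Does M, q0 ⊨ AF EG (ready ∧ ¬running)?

States satisfying EG (ready ∧ ¬running): ∅.
States satisfying AF EG (ready ∧ ¬running): ∅.
There is a path from q0 along which EG (ready ∧ ¬running) never holds.
q0 ∉ Sat(AF EG (ready ∧ ¬running)).

No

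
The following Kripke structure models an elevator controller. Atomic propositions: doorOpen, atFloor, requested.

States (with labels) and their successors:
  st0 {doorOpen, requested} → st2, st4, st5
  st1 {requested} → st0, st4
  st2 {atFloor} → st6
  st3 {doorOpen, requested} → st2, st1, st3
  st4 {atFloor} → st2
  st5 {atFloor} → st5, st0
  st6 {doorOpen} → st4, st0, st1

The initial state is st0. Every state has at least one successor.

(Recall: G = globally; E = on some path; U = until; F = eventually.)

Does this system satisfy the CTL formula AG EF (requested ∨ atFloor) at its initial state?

States satisfying EF (requested ∨ atFloor): {st0, st1, st2, st3, st4, st5, st6}.
States satisfying AG EF (requested ∨ atFloor): {st0, st1, st2, st3, st4, st5, st6}.
Every state reachable from st0 satisfies EF (requested ∨ atFloor).
st0 ∈ Sat(AG EF (requested ∨ atFloor)).

Satisfied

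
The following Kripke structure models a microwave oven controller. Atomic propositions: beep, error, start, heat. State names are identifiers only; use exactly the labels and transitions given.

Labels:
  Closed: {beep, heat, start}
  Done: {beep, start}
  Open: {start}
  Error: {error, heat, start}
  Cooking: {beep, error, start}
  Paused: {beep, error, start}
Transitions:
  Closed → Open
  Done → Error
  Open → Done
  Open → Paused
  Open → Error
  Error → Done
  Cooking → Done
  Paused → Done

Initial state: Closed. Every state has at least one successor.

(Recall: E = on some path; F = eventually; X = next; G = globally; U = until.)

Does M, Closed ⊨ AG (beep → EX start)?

Holds

States satisfying beep → EX start: {Closed, Done, Open, Error, Cooking, Paused}.
States satisfying AG (beep → EX start): {Closed, Done, Open, Error, Cooking, Paused}.
Every state reachable from Closed satisfies beep → EX start.
Closed ∈ Sat(AG (beep → EX start)).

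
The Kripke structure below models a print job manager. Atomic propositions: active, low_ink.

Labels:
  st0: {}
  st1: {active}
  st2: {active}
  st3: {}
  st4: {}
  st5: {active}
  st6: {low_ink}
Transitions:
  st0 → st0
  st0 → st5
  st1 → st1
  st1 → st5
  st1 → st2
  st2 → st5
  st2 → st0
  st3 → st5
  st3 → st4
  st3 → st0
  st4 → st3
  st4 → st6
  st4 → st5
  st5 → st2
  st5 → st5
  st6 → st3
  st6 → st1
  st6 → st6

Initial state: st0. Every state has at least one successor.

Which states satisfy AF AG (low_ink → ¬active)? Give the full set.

States satisfying AG (low_ink → ¬active): {st0, st1, st2, st3, st4, st5, st6}.
States satisfying AF AG (low_ink → ¬active): {st0, st1, st2, st3, st4, st5, st6}.

{st0, st1, st2, st3, st4, st5, st6}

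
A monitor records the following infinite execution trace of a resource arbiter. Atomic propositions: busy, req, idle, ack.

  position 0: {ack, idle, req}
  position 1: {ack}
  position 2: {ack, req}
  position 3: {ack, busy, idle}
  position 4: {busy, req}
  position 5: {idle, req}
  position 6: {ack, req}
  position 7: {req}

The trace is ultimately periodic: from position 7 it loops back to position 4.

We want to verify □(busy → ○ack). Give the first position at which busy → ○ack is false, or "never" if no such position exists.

Check busy → ○ack at each position in order: 0 ✓, 1 ✓, 2 ✓.
At position 3 the labels are {ack, busy, idle} and the next position 4 has {busy, req}, so busy → ○ack is false there. This is the first violation.

3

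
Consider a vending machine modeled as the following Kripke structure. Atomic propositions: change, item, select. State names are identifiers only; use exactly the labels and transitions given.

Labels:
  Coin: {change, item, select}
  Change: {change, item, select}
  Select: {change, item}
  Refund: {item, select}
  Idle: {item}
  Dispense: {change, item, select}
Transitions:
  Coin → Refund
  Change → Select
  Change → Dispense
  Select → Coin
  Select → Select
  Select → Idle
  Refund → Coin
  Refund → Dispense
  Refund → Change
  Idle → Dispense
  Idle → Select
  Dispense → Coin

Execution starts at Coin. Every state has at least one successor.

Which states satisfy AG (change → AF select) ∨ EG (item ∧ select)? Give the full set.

States satisfying change → AF select: {Coin, Change, Refund, Idle, Dispense}.
States satisfying AG (change → AF select): ∅.
States satisfying item ∧ select: {Coin, Change, Refund, Dispense}.
States satisfying EG (item ∧ select): {Coin, Change, Refund, Dispense}.
States satisfying AG (change → AF select) ∨ EG (item ∧ select): {Coin, Change, Refund, Dispense}.

{Coin, Change, Refund, Dispense}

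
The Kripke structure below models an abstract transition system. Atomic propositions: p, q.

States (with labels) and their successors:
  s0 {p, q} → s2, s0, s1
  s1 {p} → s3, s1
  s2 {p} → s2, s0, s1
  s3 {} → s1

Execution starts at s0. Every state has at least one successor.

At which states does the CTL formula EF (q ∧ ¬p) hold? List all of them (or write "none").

States satisfying q ∧ ¬p: ∅.
States satisfying EF (q ∧ ¬p): ∅.

none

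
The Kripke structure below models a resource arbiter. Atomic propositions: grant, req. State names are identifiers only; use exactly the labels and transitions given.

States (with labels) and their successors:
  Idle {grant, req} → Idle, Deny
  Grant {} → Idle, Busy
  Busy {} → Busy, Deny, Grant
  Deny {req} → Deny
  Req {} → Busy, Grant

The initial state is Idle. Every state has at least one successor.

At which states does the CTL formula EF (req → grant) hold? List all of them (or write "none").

States satisfying req → grant: {Idle, Grant, Busy, Req}.
States satisfying EF (req → grant): {Idle, Grant, Busy, Req}.

{Idle, Grant, Busy, Req}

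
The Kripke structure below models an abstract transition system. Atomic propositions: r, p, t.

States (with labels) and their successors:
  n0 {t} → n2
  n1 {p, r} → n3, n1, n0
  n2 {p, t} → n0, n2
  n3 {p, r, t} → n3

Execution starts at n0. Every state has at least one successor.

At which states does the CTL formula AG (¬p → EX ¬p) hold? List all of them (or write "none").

{n3}

States satisfying ¬p → EX ¬p: {n1, n2, n3}.
States satisfying AG (¬p → EX ¬p): {n3}.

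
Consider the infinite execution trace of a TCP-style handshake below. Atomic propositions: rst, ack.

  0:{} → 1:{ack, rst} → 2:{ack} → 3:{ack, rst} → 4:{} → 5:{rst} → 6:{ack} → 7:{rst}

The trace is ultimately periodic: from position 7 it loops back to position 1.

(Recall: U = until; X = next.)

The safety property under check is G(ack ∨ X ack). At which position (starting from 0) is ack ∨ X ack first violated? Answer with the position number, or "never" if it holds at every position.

4

Check ack ∨ X ack at each position in order: 0 ✓, 1 ✓, 2 ✓, 3 ✓.
At position 4 the labels are {} and the next position 5 has {rst}, so ack ∨ X ack is false there. This is the first violation.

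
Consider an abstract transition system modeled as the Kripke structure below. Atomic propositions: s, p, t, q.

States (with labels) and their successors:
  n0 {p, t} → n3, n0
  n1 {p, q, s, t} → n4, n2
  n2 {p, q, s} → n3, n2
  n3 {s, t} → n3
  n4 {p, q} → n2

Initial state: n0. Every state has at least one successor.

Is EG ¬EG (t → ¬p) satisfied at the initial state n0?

Satisfied

States satisfying ¬EG (t → ¬p): {n0, n1}.
States satisfying EG ¬EG (t → ¬p): {n0}.
n0 ∈ Sat(EG ¬EG (t → ¬p)).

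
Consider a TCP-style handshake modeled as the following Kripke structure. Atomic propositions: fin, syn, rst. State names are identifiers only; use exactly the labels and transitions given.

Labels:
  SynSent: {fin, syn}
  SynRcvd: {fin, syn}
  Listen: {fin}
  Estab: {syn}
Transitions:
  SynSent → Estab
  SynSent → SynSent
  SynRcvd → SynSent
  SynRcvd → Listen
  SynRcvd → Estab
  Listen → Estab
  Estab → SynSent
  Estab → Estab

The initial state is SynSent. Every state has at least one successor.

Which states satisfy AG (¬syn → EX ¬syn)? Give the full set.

{SynSent, Estab}

States satisfying ¬syn → EX ¬syn: {SynSent, SynRcvd, Estab}.
States satisfying AG (¬syn → EX ¬syn): {SynSent, Estab}.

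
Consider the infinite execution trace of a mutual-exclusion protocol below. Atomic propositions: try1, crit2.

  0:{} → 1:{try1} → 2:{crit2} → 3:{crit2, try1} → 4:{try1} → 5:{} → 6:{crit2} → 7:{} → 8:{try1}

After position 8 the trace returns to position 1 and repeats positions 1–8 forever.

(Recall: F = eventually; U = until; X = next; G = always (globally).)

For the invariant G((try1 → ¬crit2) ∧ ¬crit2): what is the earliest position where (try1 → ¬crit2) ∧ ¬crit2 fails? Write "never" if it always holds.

2

Check (try1 → ¬crit2) ∧ ¬crit2 at each position in order: 0 ✓, 1 ✓.
At position 2 the labels are {crit2}, so (try1 → ¬crit2) ∧ ¬crit2 is false there. This is the first violation.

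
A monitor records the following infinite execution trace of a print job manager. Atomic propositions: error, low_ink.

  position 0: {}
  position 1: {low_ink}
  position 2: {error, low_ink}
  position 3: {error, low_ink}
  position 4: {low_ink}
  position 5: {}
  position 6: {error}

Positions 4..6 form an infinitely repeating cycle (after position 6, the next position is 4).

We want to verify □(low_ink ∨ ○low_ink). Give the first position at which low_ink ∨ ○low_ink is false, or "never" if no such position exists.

Check low_ink ∨ ○low_ink at each position in order: 0 ✓, 1 ✓, 2 ✓, 3 ✓, 4 ✓.
At position 5 the labels are {} and the next position 6 has {error}, so low_ink ∨ ○low_ink is false there. This is the first violation.

5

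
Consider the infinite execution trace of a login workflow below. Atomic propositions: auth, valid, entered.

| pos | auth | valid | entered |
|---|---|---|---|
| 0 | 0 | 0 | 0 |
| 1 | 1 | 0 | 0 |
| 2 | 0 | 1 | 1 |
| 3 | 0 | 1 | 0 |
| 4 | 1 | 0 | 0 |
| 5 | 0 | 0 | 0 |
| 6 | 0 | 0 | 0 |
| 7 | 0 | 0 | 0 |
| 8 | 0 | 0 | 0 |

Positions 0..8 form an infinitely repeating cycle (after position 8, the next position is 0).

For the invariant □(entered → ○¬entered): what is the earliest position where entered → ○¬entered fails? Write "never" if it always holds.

never

entered → ○¬entered holds at every position 0..8, and those are all the positions the trace ever visits, so the invariant □(entered → ○¬entered) is never violated.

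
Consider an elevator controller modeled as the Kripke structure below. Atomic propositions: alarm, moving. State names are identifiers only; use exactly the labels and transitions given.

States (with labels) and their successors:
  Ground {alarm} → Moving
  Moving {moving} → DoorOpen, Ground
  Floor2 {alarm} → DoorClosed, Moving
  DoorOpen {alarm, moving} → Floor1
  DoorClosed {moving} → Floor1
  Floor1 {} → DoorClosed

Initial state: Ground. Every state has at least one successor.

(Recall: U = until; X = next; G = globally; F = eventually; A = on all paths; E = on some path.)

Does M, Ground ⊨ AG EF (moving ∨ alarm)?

States satisfying EF (moving ∨ alarm): {Ground, Moving, Floor2, DoorOpen, DoorClosed, Floor1}.
States satisfying AG EF (moving ∨ alarm): {Ground, Moving, Floor2, DoorOpen, DoorClosed, Floor1}.
Every state reachable from Ground satisfies EF (moving ∨ alarm).
Ground ∈ Sat(AG EF (moving ∨ alarm)).

Yes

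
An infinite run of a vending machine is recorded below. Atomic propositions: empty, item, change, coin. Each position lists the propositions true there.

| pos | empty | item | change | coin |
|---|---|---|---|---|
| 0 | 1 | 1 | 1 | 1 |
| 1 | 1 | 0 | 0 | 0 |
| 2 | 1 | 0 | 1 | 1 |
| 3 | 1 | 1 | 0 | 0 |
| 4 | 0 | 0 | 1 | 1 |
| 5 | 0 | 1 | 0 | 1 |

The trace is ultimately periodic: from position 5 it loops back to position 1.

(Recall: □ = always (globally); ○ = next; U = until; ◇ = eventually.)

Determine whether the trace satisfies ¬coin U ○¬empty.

No

Walking from position 0: at position 0, ○¬empty has not yet held and ¬coin fails, so ¬coin U ○¬empty is false.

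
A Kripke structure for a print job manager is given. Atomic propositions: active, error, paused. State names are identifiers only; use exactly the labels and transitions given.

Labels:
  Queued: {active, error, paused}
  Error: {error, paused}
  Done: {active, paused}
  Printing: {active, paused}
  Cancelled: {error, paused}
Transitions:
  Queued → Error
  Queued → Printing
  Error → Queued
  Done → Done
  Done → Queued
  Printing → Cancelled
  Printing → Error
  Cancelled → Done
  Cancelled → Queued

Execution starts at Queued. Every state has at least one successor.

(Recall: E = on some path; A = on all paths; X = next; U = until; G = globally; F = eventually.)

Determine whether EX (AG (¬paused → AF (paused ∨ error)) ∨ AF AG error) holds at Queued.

Yes

States satisfying AG (¬paused → AF (paused ∨ error)) ∨ AF AG error: {Queued, Error, Done, Printing, Cancelled}.
States satisfying EX (AG (¬paused → AF (paused ∨ error)) ∨ AF AG error): {Queued, Error, Done, Printing, Cancelled}.
Queued ∈ Sat(EX (AG (¬paused → AF (paused ∨ error)) ∨ AF AG error)).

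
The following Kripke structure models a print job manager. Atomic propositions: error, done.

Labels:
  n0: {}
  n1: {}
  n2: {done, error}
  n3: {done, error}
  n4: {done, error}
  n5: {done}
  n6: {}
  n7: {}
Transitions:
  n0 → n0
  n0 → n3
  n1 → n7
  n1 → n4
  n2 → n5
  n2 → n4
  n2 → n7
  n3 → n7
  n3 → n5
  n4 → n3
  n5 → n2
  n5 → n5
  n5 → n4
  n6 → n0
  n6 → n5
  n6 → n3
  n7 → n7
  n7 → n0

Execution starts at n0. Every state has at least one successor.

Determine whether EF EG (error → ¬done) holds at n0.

Holds

States satisfying EG (error → ¬done): {n0, n1, n5, n6, n7}.
States satisfying EF EG (error → ¬done): {n0, n1, n2, n3, n4, n5, n6, n7}.
Some path from n0 reaches a state where EG (error → ¬done) holds.
n0 ∈ Sat(EF EG (error → ¬done)).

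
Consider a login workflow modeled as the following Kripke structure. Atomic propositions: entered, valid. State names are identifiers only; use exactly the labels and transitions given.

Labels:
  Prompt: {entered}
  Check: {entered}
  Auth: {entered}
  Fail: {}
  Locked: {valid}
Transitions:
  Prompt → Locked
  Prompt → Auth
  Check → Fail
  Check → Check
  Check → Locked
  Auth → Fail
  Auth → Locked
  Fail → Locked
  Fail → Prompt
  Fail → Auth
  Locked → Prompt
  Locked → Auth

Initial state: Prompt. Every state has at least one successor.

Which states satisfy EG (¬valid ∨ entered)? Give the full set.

States satisfying ¬valid ∨ entered: {Prompt, Check, Auth, Fail}.
States satisfying EG (¬valid ∨ entered): {Prompt, Check, Auth, Fail}.

{Prompt, Check, Auth, Fail}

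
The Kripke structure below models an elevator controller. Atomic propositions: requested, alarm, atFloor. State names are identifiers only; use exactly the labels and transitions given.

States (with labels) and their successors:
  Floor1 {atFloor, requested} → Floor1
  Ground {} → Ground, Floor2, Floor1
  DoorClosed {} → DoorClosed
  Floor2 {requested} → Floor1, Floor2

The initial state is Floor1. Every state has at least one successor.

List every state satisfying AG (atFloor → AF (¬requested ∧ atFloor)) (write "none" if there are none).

States satisfying atFloor → AF (¬requested ∧ atFloor): {Ground, DoorClosed, Floor2}.
States satisfying AG (atFloor → AF (¬requested ∧ atFloor)): {DoorClosed}.

{DoorClosed}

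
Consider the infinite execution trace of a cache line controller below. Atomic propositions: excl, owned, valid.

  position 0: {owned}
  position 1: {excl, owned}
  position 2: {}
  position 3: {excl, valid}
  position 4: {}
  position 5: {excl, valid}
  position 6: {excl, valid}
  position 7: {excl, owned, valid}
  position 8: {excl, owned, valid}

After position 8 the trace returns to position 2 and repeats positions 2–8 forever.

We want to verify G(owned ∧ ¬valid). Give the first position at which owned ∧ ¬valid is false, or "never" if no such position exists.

2

Check owned ∧ ¬valid at each position in order: 0 ✓, 1 ✓.
At position 2 the labels are {}, so owned ∧ ¬valid is false there. This is the first violation.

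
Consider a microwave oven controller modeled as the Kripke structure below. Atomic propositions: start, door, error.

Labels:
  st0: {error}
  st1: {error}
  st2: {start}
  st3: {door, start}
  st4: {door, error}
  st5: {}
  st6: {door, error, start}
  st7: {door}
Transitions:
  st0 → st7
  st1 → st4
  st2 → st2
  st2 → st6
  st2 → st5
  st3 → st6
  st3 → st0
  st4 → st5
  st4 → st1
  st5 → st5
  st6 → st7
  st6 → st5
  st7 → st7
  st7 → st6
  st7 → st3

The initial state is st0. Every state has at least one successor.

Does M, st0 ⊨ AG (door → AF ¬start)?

States satisfying door → AF ¬start: {st0, st1, st2, st3, st4, st5, st6, st7}.
States satisfying AG (door → AF ¬start): {st0, st1, st2, st3, st4, st5, st6, st7}.
Every state reachable from st0 satisfies door → AF ¬start.
st0 ∈ Sat(AG (door → AF ¬start)).

Holds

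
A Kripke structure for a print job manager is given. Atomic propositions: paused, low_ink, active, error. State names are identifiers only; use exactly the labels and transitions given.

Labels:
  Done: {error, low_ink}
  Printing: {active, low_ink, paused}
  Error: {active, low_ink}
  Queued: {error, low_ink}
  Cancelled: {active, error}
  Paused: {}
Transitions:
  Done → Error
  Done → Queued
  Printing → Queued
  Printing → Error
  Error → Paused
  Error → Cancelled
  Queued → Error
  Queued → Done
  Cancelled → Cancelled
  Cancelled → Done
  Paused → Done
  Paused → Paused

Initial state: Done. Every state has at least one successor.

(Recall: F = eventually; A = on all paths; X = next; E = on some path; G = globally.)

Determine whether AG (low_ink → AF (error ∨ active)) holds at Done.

States satisfying low_ink → AF (error ∨ active): {Done, Printing, Error, Queued, Cancelled, Paused}.
States satisfying AG (low_ink → AF (error ∨ active)): {Done, Printing, Error, Queued, Cancelled, Paused}.
Every state reachable from Done satisfies low_ink → AF (error ∨ active).
Done ∈ Sat(AG (low_ink → AF (error ∨ active))).

Holds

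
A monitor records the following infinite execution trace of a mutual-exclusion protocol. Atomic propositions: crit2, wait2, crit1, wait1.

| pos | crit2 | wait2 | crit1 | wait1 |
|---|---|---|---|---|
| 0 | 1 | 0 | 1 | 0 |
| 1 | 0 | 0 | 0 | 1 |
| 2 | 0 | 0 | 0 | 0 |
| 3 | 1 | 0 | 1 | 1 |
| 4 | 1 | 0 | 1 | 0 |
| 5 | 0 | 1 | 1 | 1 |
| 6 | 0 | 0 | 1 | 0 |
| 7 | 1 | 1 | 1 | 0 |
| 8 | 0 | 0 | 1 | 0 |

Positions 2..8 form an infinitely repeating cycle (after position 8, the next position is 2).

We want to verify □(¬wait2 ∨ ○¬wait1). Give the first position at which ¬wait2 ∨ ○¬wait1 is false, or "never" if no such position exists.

¬wait2 ∨ ○¬wait1 holds at every position 0..8, and those are all the positions the trace ever visits, so the invariant □(¬wait2 ∨ ○¬wait1) is never violated.

never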